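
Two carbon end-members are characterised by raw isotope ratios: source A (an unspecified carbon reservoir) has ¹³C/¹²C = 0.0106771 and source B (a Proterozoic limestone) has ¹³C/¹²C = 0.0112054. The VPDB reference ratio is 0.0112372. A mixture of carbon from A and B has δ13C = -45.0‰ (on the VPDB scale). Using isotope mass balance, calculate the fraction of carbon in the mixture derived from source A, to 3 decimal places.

0.897

δ_A = (0.0106771/0.0112372 − 1)×1000 = (0.950157 − 1)×1000 = -49.843‰
δ_B = (0.0112054/0.0112372 − 1)×1000 = (0.997170 − 1)×1000 = -2.830‰
f_A = (δ_mix − δ_B)/(δ_A − δ_B) = (-45.0 − (-2.830))/(-49.843 − (-2.830))
f_A = -42.170 / -47.013 = 0.8970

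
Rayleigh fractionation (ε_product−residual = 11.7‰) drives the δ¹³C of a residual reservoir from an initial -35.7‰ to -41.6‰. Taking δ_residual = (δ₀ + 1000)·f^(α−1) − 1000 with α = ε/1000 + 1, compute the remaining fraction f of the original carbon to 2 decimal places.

0.59

α − 1 = ε/1000 = 0.0117
(δ_res + 1000)/(δ₀ + 1000) = (-41.6 + 1000)/(-35.7 + 1000) = 958.4/964.3 = 0.993882
f = 0.993882^(1/0.0117) = exp(ln(0.993882)/0.0117) = exp(-0.00614/0.0117)
f = exp(-0.5245) = 0.5918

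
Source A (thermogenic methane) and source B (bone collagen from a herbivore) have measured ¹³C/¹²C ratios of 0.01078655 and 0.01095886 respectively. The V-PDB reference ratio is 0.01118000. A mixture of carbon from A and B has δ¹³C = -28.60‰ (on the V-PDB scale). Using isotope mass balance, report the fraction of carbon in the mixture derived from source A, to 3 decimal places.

0.572

δ_A = (0.01078655/0.01118000 − 1)×1000 = (0.964808 − 1)×1000 = -35.192‰
δ_B = (0.01095886/0.01118000 − 1)×1000 = (0.980220 − 1)×1000 = -19.780‰
f_A = (δ_mix − δ_B)/(δ_A − δ_B) = (-28.60 − (-19.780))/(-35.192 − (-19.780))
f_A = -8.820 / -15.412 = 0.5723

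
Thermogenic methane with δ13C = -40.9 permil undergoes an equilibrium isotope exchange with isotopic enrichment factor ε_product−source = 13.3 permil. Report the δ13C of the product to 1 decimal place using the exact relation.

-28.1 permil

Exactly, δ_product = (δ_source + 1000)·(ε/1000 + 1) − 1000.
δ_product = (-40.9 + 1000) × (13.3/1000 + 1) − 1000
δ_product = -28.14 permil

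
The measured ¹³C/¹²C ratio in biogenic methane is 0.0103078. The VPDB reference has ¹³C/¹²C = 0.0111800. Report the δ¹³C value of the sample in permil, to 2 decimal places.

-78.01 permil

δ¹³C = (R_sample / R_standard − 1) × 1000
R_sample / R_standard = 0.0103078 / 0.0111800 = 0.921986
δ¹³C = (0.921986 − 1) × 1000 = -78.014 permil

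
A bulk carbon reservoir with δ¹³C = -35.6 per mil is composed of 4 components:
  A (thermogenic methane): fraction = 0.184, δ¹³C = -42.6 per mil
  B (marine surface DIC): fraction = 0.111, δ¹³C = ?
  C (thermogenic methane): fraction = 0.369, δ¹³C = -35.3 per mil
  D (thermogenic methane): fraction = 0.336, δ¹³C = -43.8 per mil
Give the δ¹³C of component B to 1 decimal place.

Isotope mass balance: δ_bulk = Σ fᵢ·δᵢ.
-35.6 = 0.184×(-42.6) + 0.111×δ_B + 0.369×(-35.3) + 0.336×(-43.8)
0.111·δ_B = -35.6 − (-35.581) = -0.019
δ_B = -0.019 / 0.111 = -0.17 per mil

-0.2 per mil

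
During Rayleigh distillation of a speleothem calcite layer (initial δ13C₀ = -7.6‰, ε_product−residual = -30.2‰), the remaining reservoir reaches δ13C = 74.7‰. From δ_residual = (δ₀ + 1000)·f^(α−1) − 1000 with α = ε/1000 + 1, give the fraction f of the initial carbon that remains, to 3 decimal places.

0.071

α − 1 = ε/1000 = -0.0302
(δ_res + 1000)/(δ₀ + 1000) = (74.7 + 1000)/(-7.6 + 1000) = 1074.7/992.4 = 1.082930
f = 1.082930^(1/-0.0302) = exp(ln(1.082930)/-0.0302) = exp(0.07967/-0.0302)
f = exp(-2.6381) = 0.0715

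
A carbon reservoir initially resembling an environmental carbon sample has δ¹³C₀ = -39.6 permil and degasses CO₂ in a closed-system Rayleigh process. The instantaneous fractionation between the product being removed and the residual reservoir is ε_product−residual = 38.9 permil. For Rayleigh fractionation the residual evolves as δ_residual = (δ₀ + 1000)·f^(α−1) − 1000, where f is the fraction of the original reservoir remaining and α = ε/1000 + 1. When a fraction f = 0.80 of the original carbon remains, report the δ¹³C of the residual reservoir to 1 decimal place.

Rayleigh residual: δ_res = (δ₀ + 1000)·f^(α−1) − 1000
α = ε/1000 + 1 = 1.03890, so α − 1 = 0.03890
f^(α−1) = 0.80^(0.03890) = 0.991357
δ_res = (-39.6 + 1000) × 0.991357 − 1000 = 952.100 − 1000 = -47.90 permil

-47.9 permil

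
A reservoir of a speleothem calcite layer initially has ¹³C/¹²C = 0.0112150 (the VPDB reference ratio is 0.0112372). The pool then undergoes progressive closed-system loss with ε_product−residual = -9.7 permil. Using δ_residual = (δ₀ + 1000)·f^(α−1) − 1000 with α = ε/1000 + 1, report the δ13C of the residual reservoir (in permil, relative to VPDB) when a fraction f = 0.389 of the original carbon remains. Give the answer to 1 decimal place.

7.2 permil

δ₀ = (0.0112150/0.0112372 − 1)×1000 = (0.998024 − 1)×1000 = -1.976 permil
α − 1 = ε/1000 = -0.0097
f^(α−1) = 0.389^(-0.0097) = 1.009201
δ_res = (-1.976 + 1000) × 1.009201 − 1000 = 1007.207 − 1000 = 7.21 permil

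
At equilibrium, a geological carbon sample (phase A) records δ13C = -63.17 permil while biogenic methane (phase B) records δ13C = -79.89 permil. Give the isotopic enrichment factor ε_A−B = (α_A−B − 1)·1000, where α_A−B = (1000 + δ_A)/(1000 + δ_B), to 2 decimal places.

α_A−B = (1000 + -63.17) / (1000 + -79.89) = 936.83 / 920.11 = 1.018172
ε_A−B = (1.018172 − 1) × 1000 = 18.172 permil
(The approximation ε ≈ δ_A − δ_B would give 16.72 permil.)

18.17 permil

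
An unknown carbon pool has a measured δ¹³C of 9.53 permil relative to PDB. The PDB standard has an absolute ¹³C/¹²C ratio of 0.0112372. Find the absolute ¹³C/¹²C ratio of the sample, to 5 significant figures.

R_sample = R_standard × (δ¹³C/1000 + 1)
R_sample = 0.0112372 × (9.53/1000 + 1) = 0.0112372 × 1.009530
R_sample = 0.0113443

0.011344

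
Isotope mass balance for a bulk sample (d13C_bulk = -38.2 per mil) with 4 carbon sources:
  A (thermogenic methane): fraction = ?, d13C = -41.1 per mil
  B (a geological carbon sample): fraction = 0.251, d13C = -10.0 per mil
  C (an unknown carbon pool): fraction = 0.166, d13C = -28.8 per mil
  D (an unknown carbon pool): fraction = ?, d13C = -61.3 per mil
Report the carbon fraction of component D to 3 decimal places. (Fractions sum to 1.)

0.344

Let f_D and f_A be the unknown fractions; fractions sum to 1 so f_D + f_A = 0.583.
Mass balance: Σ fᵢ·δᵢ = δ_bulk ⇒ f_D·(-61.3) + f_A·(-41.1) = -38.2 − (-7.291) = -30.909
Substitute f_A = 0.583 − f_D:
f_D·(-61.3 − -41.1) = -30.909 − 0.583×(-41.1) = -6.948
f_D = -6.948 / -20.2 = 0.3440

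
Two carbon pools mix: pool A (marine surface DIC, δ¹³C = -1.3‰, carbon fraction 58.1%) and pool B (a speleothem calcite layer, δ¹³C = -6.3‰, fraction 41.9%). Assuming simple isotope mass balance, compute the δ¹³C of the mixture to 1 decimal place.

-3.4‰

δ_mix = f_A·δ_A + f_B·δ_B
δ_mix = 0.581 × (-1.3) + 0.419 × (-6.3)
δ_mix = -0.76 + -2.64 = -3.40‰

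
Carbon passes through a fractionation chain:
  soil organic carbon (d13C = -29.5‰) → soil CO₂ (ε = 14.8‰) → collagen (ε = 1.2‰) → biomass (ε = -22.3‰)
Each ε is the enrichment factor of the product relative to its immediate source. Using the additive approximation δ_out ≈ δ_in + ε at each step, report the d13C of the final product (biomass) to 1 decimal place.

-35.8‰

step 1: δ ≈ -29.5 + (14.8) = -14.7‰
step 2: δ ≈ -14.7 + (1.2) = -13.5‰
step 3: δ ≈ -13.5 + (-22.3) = -35.8‰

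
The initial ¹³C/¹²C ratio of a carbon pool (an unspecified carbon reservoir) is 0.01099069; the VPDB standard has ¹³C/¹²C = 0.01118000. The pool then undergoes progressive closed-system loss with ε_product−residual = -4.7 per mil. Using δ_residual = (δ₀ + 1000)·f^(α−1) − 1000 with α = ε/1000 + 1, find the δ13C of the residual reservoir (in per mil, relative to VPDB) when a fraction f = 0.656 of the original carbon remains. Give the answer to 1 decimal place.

-15.0 per mil

δ₀ = (0.01099069/0.01118000 − 1)×1000 = (0.983067 − 1)×1000 = -16.933 per mil
α − 1 = ε/1000 = -0.0047
f^(α−1) = 0.656^(-0.0047) = 1.001983
δ_res = (-16.933 + 1000) × 1.001983 − 1000 = 985.017 − 1000 = -14.98 per mil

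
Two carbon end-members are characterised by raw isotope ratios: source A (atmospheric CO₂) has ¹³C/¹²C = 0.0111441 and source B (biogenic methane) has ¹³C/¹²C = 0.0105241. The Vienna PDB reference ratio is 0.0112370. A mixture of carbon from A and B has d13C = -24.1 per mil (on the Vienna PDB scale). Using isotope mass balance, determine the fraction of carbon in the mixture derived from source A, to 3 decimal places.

0.713

δ_A = (0.0111441/0.0112370 − 1)×1000 = (0.991733 − 1)×1000 = -8.267 per mil
δ_B = (0.0105241/0.0112370 − 1)×1000 = (0.936558 − 1)×1000 = -63.442 per mil
f_A = (δ_mix − δ_B)/(δ_A − δ_B) = (-24.1 − (-63.442))/(-8.267 − (-63.442))
f_A = 39.342 / 55.175 = 0.7130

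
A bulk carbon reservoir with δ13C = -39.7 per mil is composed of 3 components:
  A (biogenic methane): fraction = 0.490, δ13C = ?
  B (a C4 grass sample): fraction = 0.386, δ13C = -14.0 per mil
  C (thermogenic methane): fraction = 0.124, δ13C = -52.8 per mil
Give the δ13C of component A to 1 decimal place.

Isotope mass balance: δ_bulk = Σ fᵢ·δᵢ.
-39.7 = 0.490×δ_A + 0.386×(-14.0) + 0.124×(-52.8)
0.490·δ_A = -39.7 − (-11.951) = -27.749
δ_A = -27.749 / 0.490 = -56.63 per mil

-56.6 per mil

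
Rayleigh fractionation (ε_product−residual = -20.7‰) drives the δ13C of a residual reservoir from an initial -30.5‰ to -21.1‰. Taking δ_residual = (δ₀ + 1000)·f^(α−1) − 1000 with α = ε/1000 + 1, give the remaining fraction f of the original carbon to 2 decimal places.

α − 1 = ε/1000 = -0.0207
(δ_res + 1000)/(δ₀ + 1000) = (-21.1 + 1000)/(-30.5 + 1000) = 978.9/969.5 = 1.009696
f = 1.009696^(1/-0.0207) = exp(ln(1.009696)/-0.0207) = exp(0.00965/-0.0207)
f = exp(-0.4661) = 0.6274

0.63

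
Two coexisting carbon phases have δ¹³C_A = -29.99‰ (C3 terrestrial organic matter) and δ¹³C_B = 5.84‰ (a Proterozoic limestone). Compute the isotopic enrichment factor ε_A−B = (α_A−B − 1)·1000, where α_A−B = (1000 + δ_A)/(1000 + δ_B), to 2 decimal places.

α_A−B = (1000 + -29.99) / (1000 + 5.84) = 970.01 / 1005.84 = 0.964378
ε_A−B = (0.964378 − 1) × 1000 = -35.622‰
(The approximation ε ≈ δ_A − δ_B would give -35.83‰.)

-35.62‰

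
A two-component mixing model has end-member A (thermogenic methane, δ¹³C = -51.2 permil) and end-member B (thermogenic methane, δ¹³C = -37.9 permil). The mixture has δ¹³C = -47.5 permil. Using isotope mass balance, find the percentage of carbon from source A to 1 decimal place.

72.2%

δ_mix = f_A·δ_A + (1 − f_A)·δ_B  ⇒  f_A = (δ_mix − δ_B)/(δ_A − δ_B)
f_A = (-47.5 − (-37.9)) / (-51.2 − (-37.9))
f_A = -9.6 / -13.3 = 0.7218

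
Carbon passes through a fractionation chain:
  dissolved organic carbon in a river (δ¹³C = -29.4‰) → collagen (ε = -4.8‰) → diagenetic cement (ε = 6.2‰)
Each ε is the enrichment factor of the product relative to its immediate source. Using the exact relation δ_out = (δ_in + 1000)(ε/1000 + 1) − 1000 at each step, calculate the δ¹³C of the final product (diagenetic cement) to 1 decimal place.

-28.1‰

step 1: δ = (-29.40 + 1000)·(-4.8/1000 + 1) − 1000 = -34.06‰
step 2: δ = (-34.06 + 1000)·(6.2/1000 + 1) − 1000 = -28.07‰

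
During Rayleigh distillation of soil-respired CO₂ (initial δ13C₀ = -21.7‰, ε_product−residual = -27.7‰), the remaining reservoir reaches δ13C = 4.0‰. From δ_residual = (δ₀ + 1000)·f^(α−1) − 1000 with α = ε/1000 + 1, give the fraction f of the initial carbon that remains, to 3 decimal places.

0.392

α − 1 = ε/1000 = -0.0277
(δ_res + 1000)/(δ₀ + 1000) = (4.0 + 1000)/(-21.7 + 1000) = 1004.0/978.3 = 1.026270
f = 1.026270^(1/-0.0277) = exp(ln(1.026270)/-0.0277) = exp(0.02593/-0.0277)
f = exp(-0.9361) = 0.3921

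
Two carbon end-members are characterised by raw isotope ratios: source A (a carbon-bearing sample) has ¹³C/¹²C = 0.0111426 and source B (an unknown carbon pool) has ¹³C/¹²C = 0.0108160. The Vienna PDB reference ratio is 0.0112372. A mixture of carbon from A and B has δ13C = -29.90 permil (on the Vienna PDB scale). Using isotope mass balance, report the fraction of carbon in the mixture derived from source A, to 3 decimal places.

δ_A = (0.0111426/0.0112372 − 1)×1000 = (0.991582 − 1)×1000 = -8.418 permil
δ_B = (0.0108160/0.0112372 − 1)×1000 = (0.962517 − 1)×1000 = -37.483 permil
f_A = (δ_mix − δ_B)/(δ_A − δ_B) = (-29.90 − (-37.483))/(-8.418 − (-37.483))
f_A = 7.583 / 29.064 = 0.2609

0.261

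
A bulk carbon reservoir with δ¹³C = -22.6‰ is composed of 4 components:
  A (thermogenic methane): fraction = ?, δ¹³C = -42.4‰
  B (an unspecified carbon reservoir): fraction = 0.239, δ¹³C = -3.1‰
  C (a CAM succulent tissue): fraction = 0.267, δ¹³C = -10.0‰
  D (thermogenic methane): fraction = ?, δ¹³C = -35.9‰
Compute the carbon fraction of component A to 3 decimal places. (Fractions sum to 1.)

Let f_A and f_D be the unknown fractions; fractions sum to 1 so f_A + f_D = 0.494.
Mass balance: Σ fᵢ·δᵢ = δ_bulk ⇒ f_A·(-42.4) + f_D·(-35.9) = -22.6 − (-3.411) = -19.189
Substitute f_D = 0.494 − f_A:
f_A·(-42.4 − -35.9) = -19.189 − 0.494×(-35.9) = -1.455
f_A = -1.455 / -6.5 = 0.2238

0.224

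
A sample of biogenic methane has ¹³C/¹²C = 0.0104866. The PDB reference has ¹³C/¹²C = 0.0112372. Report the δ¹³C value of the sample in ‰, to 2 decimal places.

δ¹³C = (R_sample / R_standard − 1) × 1000
R_sample / R_standard = 0.0104866 / 0.0112372 = 0.933204
δ¹³C = (0.933204 − 1) × 1000 = -66.796‰

-66.80‰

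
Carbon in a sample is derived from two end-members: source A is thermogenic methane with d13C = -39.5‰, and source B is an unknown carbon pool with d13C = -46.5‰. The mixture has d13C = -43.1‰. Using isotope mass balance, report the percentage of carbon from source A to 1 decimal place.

48.6%

δ_mix = f_A·δ_A + (1 − f_A)·δ_B  ⇒  f_A = (δ_mix − δ_B)/(δ_A − δ_B)
f_A = (-43.1 − (-46.5)) / (-39.5 − (-46.5))
f_A = 3.4 / 7.0 = 0.4857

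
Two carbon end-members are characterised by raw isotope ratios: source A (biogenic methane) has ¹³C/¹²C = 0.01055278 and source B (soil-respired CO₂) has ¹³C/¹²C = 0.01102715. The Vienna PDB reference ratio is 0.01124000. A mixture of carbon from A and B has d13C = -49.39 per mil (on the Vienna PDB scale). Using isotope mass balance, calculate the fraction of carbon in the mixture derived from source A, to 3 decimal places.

0.722

δ_A = (0.01055278/0.01124000 − 1)×1000 = (0.938859 − 1)×1000 = -61.141 per mil
δ_B = (0.01102715/0.01124000 − 1)×1000 = (0.981063 − 1)×1000 = -18.937 per mil
f_A = (δ_mix − δ_B)/(δ_A − δ_B) = (-49.39 − (-18.937))/(-61.141 − (-18.937))
f_A = -30.453 / -42.204 = 0.7216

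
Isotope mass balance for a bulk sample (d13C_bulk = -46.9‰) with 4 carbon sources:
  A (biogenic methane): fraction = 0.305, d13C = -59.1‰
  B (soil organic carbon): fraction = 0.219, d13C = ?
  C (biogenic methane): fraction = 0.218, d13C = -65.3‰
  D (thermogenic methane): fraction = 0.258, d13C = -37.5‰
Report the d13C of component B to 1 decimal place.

Isotope mass balance: δ_bulk = Σ fᵢ·δᵢ.
-46.9 = 0.305×(-59.1) + 0.219×δ_B + 0.218×(-65.3) + 0.258×(-37.5)
0.219·δ_B = -46.9 − (-41.936) = -4.964
δ_B = -4.964 / 0.219 = -22.67‰

-22.7‰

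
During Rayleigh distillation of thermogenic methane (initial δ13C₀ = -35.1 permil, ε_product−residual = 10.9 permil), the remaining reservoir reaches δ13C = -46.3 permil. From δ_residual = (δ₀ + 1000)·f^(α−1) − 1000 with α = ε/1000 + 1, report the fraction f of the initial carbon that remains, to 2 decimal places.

α − 1 = ε/1000 = 0.0109
(δ_res + 1000)/(δ₀ + 1000) = (-46.3 + 1000)/(-35.1 + 1000) = 953.7/964.9 = 0.988393
f = 0.988393^(1/0.0109) = exp(ln(0.988393)/0.0109) = exp(-0.01168/0.0109)
f = exp(-1.0711) = 0.3426

0.34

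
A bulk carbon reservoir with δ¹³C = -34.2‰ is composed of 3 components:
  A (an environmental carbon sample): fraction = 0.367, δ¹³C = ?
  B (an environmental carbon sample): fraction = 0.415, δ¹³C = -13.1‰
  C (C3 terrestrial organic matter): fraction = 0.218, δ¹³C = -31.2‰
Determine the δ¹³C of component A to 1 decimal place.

Isotope mass balance: δ_bulk = Σ fᵢ·δᵢ.
-34.2 = 0.367×δ_A + 0.415×(-13.1) + 0.218×(-31.2)
0.367·δ_A = -34.2 − (-12.238) = -21.962
δ_A = -21.962 / 0.367 = -59.84‰

-59.8‰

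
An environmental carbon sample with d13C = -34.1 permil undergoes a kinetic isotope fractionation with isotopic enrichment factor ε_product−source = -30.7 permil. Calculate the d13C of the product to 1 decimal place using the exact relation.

Exactly, δ_product = (δ_source + 1000)·(ε/1000 + 1) − 1000.
δ_product = (-34.1 + 1000) × (-30.7/1000 + 1) − 1000
δ_product = -63.75 permil

-63.8 permil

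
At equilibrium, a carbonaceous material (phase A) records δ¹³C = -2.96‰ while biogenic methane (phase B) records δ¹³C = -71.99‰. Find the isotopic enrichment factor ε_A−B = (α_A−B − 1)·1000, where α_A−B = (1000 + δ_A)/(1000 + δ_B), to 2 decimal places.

74.38‰

α_A−B = (1000 + -2.96) / (1000 + -71.99) = 997.04 / 928.01 = 1.074385
ε_A−B = (1.074385 − 1) × 1000 = 74.385‰
(The approximation ε ≈ δ_A − δ_B would give 69.03‰.)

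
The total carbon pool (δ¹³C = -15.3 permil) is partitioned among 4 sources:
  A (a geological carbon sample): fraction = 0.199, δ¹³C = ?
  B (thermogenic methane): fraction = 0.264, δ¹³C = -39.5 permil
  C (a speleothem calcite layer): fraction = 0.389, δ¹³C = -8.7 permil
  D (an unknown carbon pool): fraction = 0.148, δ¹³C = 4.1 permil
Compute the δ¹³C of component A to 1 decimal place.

-10.5 permil

Isotope mass balance: δ_bulk = Σ fᵢ·δᵢ.
-15.3 = 0.199×δ_A + 0.264×(-39.5) + 0.389×(-8.7) + 0.148×(4.1)
0.199·δ_A = -15.3 − (-13.206) = -2.095
δ_A = -2.095 / 0.199 = -10.53 permil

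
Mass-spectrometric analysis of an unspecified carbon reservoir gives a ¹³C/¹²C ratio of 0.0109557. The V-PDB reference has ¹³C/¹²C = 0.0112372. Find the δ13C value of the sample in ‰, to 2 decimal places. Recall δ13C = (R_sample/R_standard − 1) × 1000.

-25.05‰

δ13C = (R_sample / R_standard − 1) × 1000
R_sample / R_standard = 0.0109557 / 0.0112372 = 0.974949
δ13C = (0.974949 − 1) × 1000 = -25.051‰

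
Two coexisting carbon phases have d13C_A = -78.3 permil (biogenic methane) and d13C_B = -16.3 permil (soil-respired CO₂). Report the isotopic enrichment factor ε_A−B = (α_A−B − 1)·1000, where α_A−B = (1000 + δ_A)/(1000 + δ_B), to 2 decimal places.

-63.03 permil

α_A−B = (1000 + -78.3) / (1000 + -16.3) = 921.7 / 983.7 = 0.936973
ε_A−B = (0.936973 − 1) × 1000 = -63.027 permil
(The approximation ε ≈ δ_A − δ_B would give -62.0 permil.)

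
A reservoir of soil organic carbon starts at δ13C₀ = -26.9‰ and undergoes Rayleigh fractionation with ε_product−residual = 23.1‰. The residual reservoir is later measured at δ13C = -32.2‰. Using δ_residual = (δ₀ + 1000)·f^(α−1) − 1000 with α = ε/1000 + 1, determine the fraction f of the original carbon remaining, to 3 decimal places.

α − 1 = ε/1000 = 0.0231
(δ_res + 1000)/(δ₀ + 1000) = (-32.2 + 1000)/(-26.9 + 1000) = 967.8/973.1 = 0.994553
f = 0.994553^(1/0.0231) = exp(ln(0.994553)/0.0231) = exp(-0.00546/0.0231)
f = exp(-0.2364) = 0.7894

0.789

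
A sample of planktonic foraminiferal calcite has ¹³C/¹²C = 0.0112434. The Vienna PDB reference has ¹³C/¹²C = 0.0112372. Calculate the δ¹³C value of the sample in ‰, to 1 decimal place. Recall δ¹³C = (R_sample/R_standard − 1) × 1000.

δ¹³C = (R_sample / R_standard − 1) × 1000
R_sample / R_standard = 0.0112434 / 0.0112372 = 1.000552
δ¹³C = (1.000552 − 1) × 1000 = 0.55‰

0.6‰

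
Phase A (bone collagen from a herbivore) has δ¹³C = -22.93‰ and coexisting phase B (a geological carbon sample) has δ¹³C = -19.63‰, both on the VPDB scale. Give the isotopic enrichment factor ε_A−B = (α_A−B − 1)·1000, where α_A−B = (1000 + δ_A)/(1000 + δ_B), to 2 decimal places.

α_A−B = (1000 + -22.93) / (1000 + -19.63) = 977.07 / 980.37 = 0.996634
ε_A−B = (0.996634 − 1) × 1000 = -3.366‰
(The approximation ε ≈ δ_A − δ_B would give -3.30‰.)

-3.37‰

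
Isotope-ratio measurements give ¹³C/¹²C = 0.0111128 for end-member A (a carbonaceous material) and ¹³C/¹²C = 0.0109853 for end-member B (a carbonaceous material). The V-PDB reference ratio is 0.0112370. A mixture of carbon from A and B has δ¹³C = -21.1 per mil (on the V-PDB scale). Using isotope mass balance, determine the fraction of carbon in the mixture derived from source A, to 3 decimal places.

δ_A = (0.0111128/0.0112370 − 1)×1000 = (0.988947 − 1)×1000 = -11.053 per mil
δ_B = (0.0109853/0.0112370 − 1)×1000 = (0.977601 − 1)×1000 = -22.399 per mil
f_A = (δ_mix − δ_B)/(δ_A − δ_B) = (-21.1 − (-22.399))/(-11.053 − (-22.399))
f_A = 1.299 / 11.346 = 0.1145

0.115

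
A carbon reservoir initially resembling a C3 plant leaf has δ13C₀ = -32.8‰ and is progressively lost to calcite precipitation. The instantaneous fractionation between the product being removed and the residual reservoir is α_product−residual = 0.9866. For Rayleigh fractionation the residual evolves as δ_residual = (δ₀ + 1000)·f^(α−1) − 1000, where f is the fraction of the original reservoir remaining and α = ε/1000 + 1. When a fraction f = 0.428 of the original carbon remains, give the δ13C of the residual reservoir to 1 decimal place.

-21.7‰

Rayleigh residual: δ_res = (δ₀ + 1000)·f^(α−1) − 1000
α − 1 = -0.01340
f^(α−1) = 0.428^(-0.01340) = 1.011437
δ_res = (-32.8 + 1000) × 1.011437 − 1000 = 978.261 − 1000 = -21.74‰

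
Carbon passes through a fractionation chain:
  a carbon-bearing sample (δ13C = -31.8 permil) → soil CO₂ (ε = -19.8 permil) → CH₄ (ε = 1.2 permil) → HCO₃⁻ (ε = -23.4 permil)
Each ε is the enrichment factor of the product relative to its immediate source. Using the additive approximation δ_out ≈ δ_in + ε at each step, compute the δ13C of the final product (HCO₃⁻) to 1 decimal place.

-73.8 permil

step 1: δ ≈ -31.8 + (-19.8) = -51.6 permil
step 2: δ ≈ -51.6 + (1.2) = -50.4 permil
step 3: δ ≈ -50.4 + (-23.4) = -73.8 permil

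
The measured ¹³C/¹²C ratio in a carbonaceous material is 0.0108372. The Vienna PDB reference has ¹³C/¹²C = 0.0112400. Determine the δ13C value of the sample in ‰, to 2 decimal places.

-35.84‰

δ13C = (R_sample / R_standard − 1) × 1000
R_sample / R_standard = 0.0108372 / 0.0112400 = 0.964164
δ13C = (0.964164 − 1) × 1000 = -35.836‰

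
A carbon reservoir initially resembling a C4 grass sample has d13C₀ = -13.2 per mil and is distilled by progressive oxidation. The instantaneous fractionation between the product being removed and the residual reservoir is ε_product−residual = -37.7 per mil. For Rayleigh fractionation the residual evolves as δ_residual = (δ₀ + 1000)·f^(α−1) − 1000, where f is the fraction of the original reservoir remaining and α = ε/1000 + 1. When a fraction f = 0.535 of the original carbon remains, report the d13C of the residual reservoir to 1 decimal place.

10.3 per mil

Rayleigh residual: δ_res = (δ₀ + 1000)·f^(α−1) − 1000
α = ε/1000 + 1 = 0.96230, so α − 1 = -0.03770
f^(α−1) = 0.535^(-0.03770) = 1.023861
δ_res = (-13.2 + 1000) × 1.023861 − 1000 = 1010.346 − 1000 = 10.35 per mil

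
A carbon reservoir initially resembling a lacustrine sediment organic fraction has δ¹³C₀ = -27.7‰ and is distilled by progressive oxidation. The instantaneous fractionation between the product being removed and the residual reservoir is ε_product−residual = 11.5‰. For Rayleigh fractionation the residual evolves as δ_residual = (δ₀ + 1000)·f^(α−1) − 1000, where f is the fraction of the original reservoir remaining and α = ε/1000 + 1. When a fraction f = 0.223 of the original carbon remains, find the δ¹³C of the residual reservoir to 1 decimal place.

-44.3‰

Rayleigh residual: δ_res = (δ₀ + 1000)·f^(α−1) − 1000
α = ε/1000 + 1 = 1.01150, so α − 1 = 0.01150
f^(α−1) = 0.223^(0.01150) = 0.982891
δ_res = (-27.7 + 1000) × 0.982891 − 1000 = 955.665 − 1000 = -44.33‰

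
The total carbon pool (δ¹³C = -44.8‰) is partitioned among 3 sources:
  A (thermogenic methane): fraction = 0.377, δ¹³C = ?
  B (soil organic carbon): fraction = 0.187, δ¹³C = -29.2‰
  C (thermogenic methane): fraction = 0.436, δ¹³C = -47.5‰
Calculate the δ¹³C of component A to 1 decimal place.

-49.4‰

Isotope mass balance: δ_bulk = Σ fᵢ·δᵢ.
-44.8 = 0.377×δ_A + 0.187×(-29.2) + 0.436×(-47.5)
0.377·δ_A = -44.8 − (-26.170) = -18.630
δ_A = -18.630 / 0.377 = -49.42‰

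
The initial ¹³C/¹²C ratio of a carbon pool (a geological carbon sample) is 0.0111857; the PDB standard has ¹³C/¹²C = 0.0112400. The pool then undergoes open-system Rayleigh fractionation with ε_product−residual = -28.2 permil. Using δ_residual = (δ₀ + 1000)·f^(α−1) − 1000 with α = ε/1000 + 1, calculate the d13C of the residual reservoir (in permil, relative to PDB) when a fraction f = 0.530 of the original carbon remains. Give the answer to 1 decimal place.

δ₀ = (0.0111857/0.0112400 − 1)×1000 = (0.995169 − 1)×1000 = -4.831 permil
α − 1 = ε/1000 = -0.0282
f^(α−1) = 0.530^(-0.0282) = 1.018065
δ_res = (-4.831 + 1000) × 1.018065 − 1000 = 1013.147 − 1000 = 13.15 permil

13.1 permil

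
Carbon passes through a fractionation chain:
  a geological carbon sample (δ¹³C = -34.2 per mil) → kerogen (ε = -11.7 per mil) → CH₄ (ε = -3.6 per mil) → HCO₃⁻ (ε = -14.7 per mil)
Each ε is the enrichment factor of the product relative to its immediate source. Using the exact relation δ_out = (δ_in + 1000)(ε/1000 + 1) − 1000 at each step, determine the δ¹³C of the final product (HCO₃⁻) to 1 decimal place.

step 1: δ = (-34.20 + 1000)·(-11.7/1000 + 1) − 1000 = -45.50 per mil
step 2: δ = (-45.50 + 1000)·(-3.6/1000 + 1) − 1000 = -48.94 per mil
step 3: δ = (-48.94 + 1000)·(-14.7/1000 + 1) − 1000 = -62.92 per mil

-62.9 per mil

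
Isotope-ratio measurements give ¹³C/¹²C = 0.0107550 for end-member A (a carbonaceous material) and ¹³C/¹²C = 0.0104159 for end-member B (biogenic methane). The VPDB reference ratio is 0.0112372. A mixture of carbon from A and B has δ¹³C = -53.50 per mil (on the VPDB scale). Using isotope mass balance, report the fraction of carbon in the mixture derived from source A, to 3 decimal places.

0.649

δ_A = (0.0107550/0.0112372 − 1)×1000 = (0.957089 − 1)×1000 = -42.911 per mil
δ_B = (0.0104159/0.0112372 − 1)×1000 = (0.926912 − 1)×1000 = -73.088 per mil
f_A = (δ_mix − δ_B)/(δ_A − δ_B) = (-53.50 − (-73.088))/(-42.911 − (-73.088))
f_A = 19.588 / 30.177 = 0.6491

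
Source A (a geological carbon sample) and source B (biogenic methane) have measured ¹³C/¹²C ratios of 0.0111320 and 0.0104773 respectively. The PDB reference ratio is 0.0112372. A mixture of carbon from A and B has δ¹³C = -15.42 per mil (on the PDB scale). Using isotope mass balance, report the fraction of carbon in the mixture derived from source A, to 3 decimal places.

δ_A = (0.0111320/0.0112372 − 1)×1000 = (0.990638 − 1)×1000 = -9.362 per mil
δ_B = (0.0104773/0.0112372 − 1)×1000 = (0.932376 − 1)×1000 = -67.624 per mil
f_A = (δ_mix − δ_B)/(δ_A − δ_B) = (-15.42 − (-67.624))/(-9.362 − (-67.624))
f_A = 52.204 / 58.262 = 0.8960

0.896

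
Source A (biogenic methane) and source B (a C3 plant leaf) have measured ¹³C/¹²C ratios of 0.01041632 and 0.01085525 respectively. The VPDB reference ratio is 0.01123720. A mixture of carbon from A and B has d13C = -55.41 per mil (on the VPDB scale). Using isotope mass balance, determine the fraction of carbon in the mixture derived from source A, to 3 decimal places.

δ_A = (0.01041632/0.01123720 − 1)×1000 = (0.926950 − 1)×1000 = -73.050 per mil
δ_B = (0.01085525/0.01123720 − 1)×1000 = (0.966010 − 1)×1000 = -33.990 per mil
f_A = (δ_mix − δ_B)/(δ_A − δ_B) = (-55.41 − (-33.990))/(-73.050 − (-33.990))
f_A = -21.420 / -39.060 = 0.5484

0.548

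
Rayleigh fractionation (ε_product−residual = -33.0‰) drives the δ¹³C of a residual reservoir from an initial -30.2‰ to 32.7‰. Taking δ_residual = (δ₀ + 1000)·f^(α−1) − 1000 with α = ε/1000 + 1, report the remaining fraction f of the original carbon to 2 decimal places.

0.15

α − 1 = ε/1000 = -0.0330
(δ_res + 1000)/(δ₀ + 1000) = (32.7 + 1000)/(-30.2 + 1000) = 1032.7/969.8 = 1.064859
f = 1.064859^(1/-0.0330) = exp(ln(1.064859)/-0.0330) = exp(0.06284/-0.0330)
f = exp(-1.9043) = 0.1489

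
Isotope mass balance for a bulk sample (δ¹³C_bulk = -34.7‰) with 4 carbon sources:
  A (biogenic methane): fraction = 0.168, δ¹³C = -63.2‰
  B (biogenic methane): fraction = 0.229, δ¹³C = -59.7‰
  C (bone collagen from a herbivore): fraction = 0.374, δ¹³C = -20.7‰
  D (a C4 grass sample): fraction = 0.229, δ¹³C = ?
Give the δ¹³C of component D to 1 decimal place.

-11.7‰

Isotope mass balance: δ_bulk = Σ fᵢ·δᵢ.
-34.7 = 0.168×(-63.2) + 0.229×(-59.7) + 0.374×(-20.7) + 0.229×δ_D
0.229·δ_D = -34.7 − (-32.031) = -2.669
δ_D = -2.669 / 0.229 = -11.66‰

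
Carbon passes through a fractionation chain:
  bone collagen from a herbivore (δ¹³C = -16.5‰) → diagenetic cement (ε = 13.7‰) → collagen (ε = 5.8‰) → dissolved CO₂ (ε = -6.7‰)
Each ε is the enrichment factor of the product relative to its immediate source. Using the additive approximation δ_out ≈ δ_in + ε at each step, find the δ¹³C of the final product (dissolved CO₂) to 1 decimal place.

-3.7‰

step 1: δ ≈ -16.5 + (13.7) = -2.8‰
step 2: δ ≈ -2.8 + (5.8) = 3.0‰
step 3: δ ≈ 3.0 + (-6.7) = -3.7‰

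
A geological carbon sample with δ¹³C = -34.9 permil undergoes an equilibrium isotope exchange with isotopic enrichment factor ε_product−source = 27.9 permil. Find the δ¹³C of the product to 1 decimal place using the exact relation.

To first order, δ_product ≈ δ_source + ε = -7.0 permil.
Exactly, δ_product = (δ_source + 1000)·(ε/1000 + 1) − 1000.
δ_product = (-34.9 + 1000) × (27.9/1000 + 1) − 1000
δ_product = -7.97 permil

-8.0 permil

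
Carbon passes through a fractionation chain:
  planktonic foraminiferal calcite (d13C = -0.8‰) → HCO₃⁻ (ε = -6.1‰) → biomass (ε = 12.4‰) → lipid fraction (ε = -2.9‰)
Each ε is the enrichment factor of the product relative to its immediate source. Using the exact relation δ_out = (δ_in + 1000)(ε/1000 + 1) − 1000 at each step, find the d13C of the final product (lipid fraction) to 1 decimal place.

2.5‰

step 1: δ = (-0.80 + 1000)·(-6.1/1000 + 1) − 1000 = -6.90‰
step 2: δ = (-6.90 + 1000)·(12.4/1000 + 1) − 1000 = 5.42‰
step 3: δ = (5.42 + 1000)·(-2.9/1000 + 1) − 1000 = 2.50‰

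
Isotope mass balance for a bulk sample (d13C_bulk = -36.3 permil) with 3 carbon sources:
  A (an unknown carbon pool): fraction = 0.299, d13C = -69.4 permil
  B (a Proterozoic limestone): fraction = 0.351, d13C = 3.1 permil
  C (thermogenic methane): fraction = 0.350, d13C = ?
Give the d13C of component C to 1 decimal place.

Isotope mass balance: δ_bulk = Σ fᵢ·δᵢ.
-36.3 = 0.299×(-69.4) + 0.351×(3.1) + 0.350×δ_C
0.350·δ_C = -36.3 − (-19.663) = -16.637
δ_C = -16.637 / 0.350 = -47.54 permil

-47.5 permil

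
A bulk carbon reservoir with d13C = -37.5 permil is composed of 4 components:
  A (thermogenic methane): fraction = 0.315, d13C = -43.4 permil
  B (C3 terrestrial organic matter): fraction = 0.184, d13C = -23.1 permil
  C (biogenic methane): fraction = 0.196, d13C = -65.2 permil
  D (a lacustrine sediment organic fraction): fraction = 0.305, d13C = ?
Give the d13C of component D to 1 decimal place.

-22.3 permil

Isotope mass balance: δ_bulk = Σ fᵢ·δᵢ.
-37.5 = 0.315×(-43.4) + 0.184×(-23.1) + 0.196×(-65.2) + 0.305×δ_D
0.305·δ_D = -37.5 − (-30.701) = -6.799
δ_D = -6.799 / 0.305 = -22.29 permil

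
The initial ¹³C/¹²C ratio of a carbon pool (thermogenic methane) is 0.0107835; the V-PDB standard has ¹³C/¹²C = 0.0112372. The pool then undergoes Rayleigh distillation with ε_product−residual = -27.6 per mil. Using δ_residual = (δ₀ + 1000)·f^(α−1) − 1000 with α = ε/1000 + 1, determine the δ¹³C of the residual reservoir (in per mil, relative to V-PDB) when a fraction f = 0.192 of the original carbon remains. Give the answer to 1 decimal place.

δ₀ = (0.0107835/0.0112372 − 1)×1000 = (0.959625 − 1)×1000 = -40.375 per mil
α − 1 = ε/1000 = -0.0276
f^(α−1) = 0.192^(-0.0276) = 1.046600
δ_res = (-40.375 + 1000) × 1.046600 − 1000 = 1004.344 − 1000 = 4.34 per mil

4.3 per mil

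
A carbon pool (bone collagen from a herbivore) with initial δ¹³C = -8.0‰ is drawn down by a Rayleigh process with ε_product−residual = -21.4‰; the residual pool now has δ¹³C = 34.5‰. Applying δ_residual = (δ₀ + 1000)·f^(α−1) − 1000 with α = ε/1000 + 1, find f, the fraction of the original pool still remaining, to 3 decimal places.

α − 1 = ε/1000 = -0.0214
(δ_res + 1000)/(δ₀ + 1000) = (34.5 + 1000)/(-8.0 + 1000) = 1034.5/992.0 = 1.042843
f = 1.042843^(1/-0.0214) = exp(ln(1.042843)/-0.0214) = exp(0.04195/-0.0214)
f = exp(-1.9603) = 0.1408

0.141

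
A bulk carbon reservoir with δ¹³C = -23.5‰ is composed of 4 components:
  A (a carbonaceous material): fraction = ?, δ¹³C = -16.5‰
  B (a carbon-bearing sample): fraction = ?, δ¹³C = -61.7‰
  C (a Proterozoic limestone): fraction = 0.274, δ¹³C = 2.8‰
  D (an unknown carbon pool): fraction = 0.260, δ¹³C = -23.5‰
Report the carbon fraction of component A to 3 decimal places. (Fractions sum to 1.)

Let f_A and f_B be the unknown fractions; fractions sum to 1 so f_A + f_B = 0.466.
Mass balance: Σ fᵢ·δᵢ = δ_bulk ⇒ f_A·(-16.5) + f_B·(-61.7) = -23.5 − (-5.343) = -18.157
Substitute f_B = 0.466 − f_A:
f_A·(-16.5 − -61.7) = -18.157 − 0.466×(-61.7) = 10.595
f_A = 10.595 / 45.2 = 0.2344

0.234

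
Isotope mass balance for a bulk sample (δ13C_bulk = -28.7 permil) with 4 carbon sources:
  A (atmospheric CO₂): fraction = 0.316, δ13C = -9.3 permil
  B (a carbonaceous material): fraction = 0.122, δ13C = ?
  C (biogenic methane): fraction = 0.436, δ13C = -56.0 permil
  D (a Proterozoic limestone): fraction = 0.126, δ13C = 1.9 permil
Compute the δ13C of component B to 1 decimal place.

-13.0 permil

Isotope mass balance: δ_bulk = Σ fᵢ·δᵢ.
-28.7 = 0.316×(-9.3) + 0.122×δ_B + 0.436×(-56.0) + 0.126×(1.9)
0.122·δ_B = -28.7 − (-27.115) = -1.585
δ_B = -1.585 / 0.122 = -12.99 permil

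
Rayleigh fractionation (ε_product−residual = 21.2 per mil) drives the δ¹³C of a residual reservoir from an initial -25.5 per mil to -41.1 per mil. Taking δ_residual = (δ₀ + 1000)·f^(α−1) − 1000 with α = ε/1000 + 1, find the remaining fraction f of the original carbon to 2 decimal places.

α − 1 = ε/1000 = 0.0212
(δ_res + 1000)/(δ₀ + 1000) = (-41.1 + 1000)/(-25.5 + 1000) = 958.9/974.5 = 0.983992
f = 0.983992^(1/0.0212) = exp(ln(0.983992)/0.0212) = exp(-0.01614/0.0212)
f = exp(-0.7612) = 0.4671

0.47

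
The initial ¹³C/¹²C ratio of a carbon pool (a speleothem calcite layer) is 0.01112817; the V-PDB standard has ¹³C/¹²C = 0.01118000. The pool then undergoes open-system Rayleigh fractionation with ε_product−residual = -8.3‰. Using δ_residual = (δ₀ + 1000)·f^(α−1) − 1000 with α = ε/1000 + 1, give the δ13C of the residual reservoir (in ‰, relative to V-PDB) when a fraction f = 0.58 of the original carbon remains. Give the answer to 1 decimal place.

δ₀ = (0.01112817/0.01118000 − 1)×1000 = (0.995364 − 1)×1000 = -4.636‰
α − 1 = ε/1000 = -0.0083
f^(α−1) = 0.58^(-0.0083) = 1.004531
δ_res = (-4.636 + 1000) × 1.004531 − 1000 = 999.875 − 1000 = -0.13‰

-0.1‰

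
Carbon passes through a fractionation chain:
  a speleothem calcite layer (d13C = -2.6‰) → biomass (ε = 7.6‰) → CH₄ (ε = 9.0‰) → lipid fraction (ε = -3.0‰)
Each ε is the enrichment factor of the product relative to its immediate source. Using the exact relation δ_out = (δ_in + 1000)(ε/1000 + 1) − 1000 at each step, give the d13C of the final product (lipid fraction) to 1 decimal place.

step 1: δ = (-2.60 + 1000)·(7.6/1000 + 1) − 1000 = 4.98‰
step 2: δ = (4.98 + 1000)·(9.0/1000 + 1) − 1000 = 14.03‰
step 3: δ = (14.03 + 1000)·(-3.0/1000 + 1) − 1000 = 10.98‰

11.0‰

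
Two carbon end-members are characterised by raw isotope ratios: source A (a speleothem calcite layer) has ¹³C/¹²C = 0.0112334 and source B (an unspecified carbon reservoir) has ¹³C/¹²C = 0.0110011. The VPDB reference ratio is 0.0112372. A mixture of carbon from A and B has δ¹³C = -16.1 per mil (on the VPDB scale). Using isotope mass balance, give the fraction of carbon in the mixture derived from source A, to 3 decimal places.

δ_A = (0.0112334/0.0112372 − 1)×1000 = (0.999662 − 1)×1000 = -0.338 per mil
δ_B = (0.0110011/0.0112372 − 1)×1000 = (0.978989 − 1)×1000 = -21.011 per mil
f_A = (δ_mix − δ_B)/(δ_A − δ_B) = (-16.1 − (-21.011))/(-0.338 − (-21.011))
f_A = 4.911 / 20.672 = 0.2375

0.238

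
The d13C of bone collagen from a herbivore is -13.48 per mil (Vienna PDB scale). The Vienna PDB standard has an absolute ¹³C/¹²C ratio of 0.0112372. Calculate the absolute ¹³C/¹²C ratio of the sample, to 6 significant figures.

R_sample = R_standard × (d13C/1000 + 1)
R_sample = 0.0112372 × (-13.48/1000 + 1) = 0.0112372 × 0.986520
R_sample = 0.0110857

0.0110857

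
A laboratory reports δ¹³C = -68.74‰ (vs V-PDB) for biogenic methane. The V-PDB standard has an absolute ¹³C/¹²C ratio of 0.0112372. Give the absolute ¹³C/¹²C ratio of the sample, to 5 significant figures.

R_sample = R_standard × (δ¹³C/1000 + 1)
R_sample = 0.0112372 × (-68.74/1000 + 1) = 0.0112372 × 0.931260
R_sample = 0.0104648

0.010465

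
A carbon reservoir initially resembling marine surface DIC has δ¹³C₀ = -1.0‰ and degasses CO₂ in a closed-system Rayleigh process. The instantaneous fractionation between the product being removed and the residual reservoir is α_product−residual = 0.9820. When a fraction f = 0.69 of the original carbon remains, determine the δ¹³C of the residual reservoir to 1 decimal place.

Rayleigh residual: δ_res = (δ₀ + 1000)·f^(α−1) − 1000
α − 1 = -0.01800
f^(α−1) = 0.69^(-0.01800) = 1.006702
δ_res = (-1.0 + 1000) × 1.006702 − 1000 = 1005.695 − 1000 = 5.69‰

5.7‰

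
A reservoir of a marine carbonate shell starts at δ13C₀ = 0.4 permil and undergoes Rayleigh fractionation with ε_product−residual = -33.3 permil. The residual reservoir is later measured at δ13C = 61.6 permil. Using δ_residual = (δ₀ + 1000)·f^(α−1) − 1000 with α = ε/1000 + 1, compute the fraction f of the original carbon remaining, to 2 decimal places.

0.17

α − 1 = ε/1000 = -0.0333
(δ_res + 1000)/(δ₀ + 1000) = (61.6 + 1000)/(0.4 + 1000) = 1061.6/1000.4 = 1.061176
f = 1.061176^(1/-0.0333) = exp(ln(1.061176)/-0.0333) = exp(0.05938/-0.0333)
f = exp(-1.7831) = 0.1681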